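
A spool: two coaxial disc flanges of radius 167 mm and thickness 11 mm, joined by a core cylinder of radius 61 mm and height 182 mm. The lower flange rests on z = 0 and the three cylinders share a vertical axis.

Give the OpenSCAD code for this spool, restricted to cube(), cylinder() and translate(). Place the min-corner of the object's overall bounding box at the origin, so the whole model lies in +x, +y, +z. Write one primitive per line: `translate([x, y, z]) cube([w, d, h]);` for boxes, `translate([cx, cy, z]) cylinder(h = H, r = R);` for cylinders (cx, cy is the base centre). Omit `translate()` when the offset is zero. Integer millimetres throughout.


translate([167, 167, 0]) cylinder(h = 11, r = 167);
translate([167, 167, 11]) cylinder(h = 182, r = 61);
translate([167, 167, 193]) cylinder(h = 11, r = 167);


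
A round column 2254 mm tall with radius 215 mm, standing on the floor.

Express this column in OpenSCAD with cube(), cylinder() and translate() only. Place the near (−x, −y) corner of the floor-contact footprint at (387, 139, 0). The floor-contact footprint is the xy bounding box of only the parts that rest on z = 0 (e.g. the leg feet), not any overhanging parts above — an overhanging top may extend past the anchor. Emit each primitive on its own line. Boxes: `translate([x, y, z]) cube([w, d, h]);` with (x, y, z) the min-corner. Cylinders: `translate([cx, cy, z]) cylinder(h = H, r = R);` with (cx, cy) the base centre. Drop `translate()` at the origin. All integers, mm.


translate([602, 354, 0]) cylinder(h = 2254, r = 215);


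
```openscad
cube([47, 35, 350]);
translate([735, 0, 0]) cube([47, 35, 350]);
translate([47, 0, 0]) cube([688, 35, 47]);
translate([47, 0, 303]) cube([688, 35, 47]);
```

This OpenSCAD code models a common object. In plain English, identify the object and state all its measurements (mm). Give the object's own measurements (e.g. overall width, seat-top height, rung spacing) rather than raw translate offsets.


A rectangular picture frame lying in the x–z plane (depth along y). The opening is 688 mm wide (x) by 256 mm tall (z), surrounded by a border 47 mm wide on all four sides. The frame is 35 mm deep and is made of two full-height vertical stiles with two horizontal rails fitted between them.


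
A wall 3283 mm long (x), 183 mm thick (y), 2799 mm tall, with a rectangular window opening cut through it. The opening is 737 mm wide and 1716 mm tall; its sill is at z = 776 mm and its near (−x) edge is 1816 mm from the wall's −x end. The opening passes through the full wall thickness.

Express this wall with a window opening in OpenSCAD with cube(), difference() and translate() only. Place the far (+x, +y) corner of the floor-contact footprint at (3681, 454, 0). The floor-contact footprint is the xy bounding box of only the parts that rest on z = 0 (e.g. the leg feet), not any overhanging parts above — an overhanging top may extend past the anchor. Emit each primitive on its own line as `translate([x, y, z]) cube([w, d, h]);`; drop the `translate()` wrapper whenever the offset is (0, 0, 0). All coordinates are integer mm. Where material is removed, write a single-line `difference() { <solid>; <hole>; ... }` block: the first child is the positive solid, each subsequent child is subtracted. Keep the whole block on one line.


difference() { translate([398, 271, 0]) cube([3283, 183, 2799]); translate([2214, 271, 776]) cube([737, 183, 1716]); }


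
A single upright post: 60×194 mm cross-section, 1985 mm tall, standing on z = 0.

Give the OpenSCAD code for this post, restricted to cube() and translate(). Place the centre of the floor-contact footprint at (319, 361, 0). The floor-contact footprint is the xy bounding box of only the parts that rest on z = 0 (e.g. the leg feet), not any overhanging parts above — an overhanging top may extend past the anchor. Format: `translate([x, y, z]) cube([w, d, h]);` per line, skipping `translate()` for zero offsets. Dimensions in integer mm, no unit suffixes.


translate([289, 264, 0]) cube([60, 194, 1985]);


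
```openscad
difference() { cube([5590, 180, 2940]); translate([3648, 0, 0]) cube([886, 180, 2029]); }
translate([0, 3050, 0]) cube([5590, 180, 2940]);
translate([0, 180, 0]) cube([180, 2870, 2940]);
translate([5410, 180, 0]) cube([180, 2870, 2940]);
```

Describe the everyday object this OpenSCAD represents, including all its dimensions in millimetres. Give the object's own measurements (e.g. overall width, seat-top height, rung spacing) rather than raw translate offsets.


A single room: four walls, each 2940 mm tall and 180 mm thick, enclosing an outside footprint 5590×3230 mm (x × y), no floor or roof. The front and back walls (−y and +y sides) run the full x-width; the side walls fit between their inner faces. A door opening 886 mm wide and 2029 mm tall is cut through the front wall from the floor up, its −x edge 3648 mm from the wall's −x end.


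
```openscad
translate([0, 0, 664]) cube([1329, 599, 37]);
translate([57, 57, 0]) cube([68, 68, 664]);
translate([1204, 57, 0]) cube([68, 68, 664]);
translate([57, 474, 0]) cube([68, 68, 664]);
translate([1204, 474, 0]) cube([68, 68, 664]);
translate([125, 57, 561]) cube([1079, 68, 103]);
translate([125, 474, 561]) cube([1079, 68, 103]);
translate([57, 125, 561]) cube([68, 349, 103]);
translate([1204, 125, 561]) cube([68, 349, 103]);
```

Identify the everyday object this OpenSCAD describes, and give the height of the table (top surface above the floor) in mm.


A table. The table height is 701 mm.

A 1329×599×37 slab sits at z = 664 on four 68 mm square posts — a table. The top surface is at 664 + 37 = 701 mm.


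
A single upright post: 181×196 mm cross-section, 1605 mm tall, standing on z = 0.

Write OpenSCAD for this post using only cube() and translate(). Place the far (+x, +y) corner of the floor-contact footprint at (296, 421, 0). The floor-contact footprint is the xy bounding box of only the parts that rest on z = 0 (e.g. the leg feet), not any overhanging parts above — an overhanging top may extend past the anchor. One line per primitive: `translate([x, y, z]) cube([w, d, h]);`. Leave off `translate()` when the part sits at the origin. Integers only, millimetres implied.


translate([115, 225, 0]) cube([181, 196, 1605]);


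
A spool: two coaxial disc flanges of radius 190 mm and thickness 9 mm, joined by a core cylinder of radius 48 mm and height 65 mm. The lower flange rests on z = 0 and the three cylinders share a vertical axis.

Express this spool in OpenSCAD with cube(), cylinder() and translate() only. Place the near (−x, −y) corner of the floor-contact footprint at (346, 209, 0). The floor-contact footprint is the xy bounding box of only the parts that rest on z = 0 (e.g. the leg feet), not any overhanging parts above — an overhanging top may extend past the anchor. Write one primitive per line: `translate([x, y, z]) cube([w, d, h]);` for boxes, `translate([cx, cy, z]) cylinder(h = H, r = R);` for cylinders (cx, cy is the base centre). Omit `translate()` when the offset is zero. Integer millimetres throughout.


translate([536, 399, 0]) cylinder(h = 9, r = 190);
translate([536, 399, 9]) cylinder(h = 65, r = 48);
translate([536, 399, 74]) cylinder(h = 9, r = 190);


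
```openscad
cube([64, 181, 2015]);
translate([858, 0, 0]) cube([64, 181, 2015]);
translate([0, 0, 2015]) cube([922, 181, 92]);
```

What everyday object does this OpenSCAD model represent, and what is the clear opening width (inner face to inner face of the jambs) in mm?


A door frame. The clear opening width is 794 mm.

Two 2015 mm tall posts with a header on top — a door frame. The left jamb is 64 mm wide at x = 0; the right jamb starts at x = 858. The clear opening is 858 − 64 = 794 mm.


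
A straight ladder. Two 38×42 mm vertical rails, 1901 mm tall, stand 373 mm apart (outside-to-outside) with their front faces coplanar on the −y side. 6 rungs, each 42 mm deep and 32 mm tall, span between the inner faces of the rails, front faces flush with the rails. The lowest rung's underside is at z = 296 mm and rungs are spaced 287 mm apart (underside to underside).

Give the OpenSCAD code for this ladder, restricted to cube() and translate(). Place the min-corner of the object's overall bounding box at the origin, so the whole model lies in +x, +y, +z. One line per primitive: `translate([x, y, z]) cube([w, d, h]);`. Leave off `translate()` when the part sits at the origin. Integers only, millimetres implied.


// rung span = 373 - 2*38 = 297
// rung[k] z = 296 + k*287
cube([38, 42, 1901]);
translate([335, 0, 0]) cube([38, 42, 1901]);
translate([38, 0, 296]) cube([297, 42, 32]);
translate([38, 0, 583]) cube([297, 42, 32]);
translate([38, 0, 870]) cube([297, 42, 32]);
translate([38, 0, 1157]) cube([297, 42, 32]);
translate([38, 0, 1444]) cube([297, 42, 32]);
translate([38, 0, 1731]) cube([297, 42, 32]);


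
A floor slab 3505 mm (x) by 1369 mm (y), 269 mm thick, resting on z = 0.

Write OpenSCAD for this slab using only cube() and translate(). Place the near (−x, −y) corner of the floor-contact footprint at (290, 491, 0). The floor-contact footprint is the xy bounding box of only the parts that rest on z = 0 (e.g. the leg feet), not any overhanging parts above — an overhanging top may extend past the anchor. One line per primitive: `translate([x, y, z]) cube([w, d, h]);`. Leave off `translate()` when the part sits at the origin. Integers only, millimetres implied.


translate([290, 491, 0]) cube([3505, 1369, 269]);


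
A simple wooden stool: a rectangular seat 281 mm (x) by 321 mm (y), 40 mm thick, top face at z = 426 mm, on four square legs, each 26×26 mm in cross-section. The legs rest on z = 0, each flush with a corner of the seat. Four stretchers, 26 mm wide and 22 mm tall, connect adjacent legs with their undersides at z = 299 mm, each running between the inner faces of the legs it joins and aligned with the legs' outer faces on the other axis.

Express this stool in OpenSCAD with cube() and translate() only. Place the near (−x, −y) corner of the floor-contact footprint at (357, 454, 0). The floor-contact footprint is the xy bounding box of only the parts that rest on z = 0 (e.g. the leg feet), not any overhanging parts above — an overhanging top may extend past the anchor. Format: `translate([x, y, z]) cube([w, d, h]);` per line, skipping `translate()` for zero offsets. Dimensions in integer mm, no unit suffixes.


// leg_h = 426 - 40 = 386
// stretcher span = 281 - 2*26 = 229
translate([357, 454, 386]) cube([281, 321, 40]);
translate([357, 454, 0]) cube([26, 26, 386]);
translate([612, 454, 0]) cube([26, 26, 386]);
translate([357, 749, 0]) cube([26, 26, 386]);
translate([612, 749, 0]) cube([26, 26, 386]);
translate([383, 454, 299]) cube([229, 26, 22]);
translate([383, 749, 299]) cube([229, 26, 22]);
translate([357, 480, 299]) cube([26, 269, 22]);
translate([612, 480, 299]) cube([26, 269, 22]);


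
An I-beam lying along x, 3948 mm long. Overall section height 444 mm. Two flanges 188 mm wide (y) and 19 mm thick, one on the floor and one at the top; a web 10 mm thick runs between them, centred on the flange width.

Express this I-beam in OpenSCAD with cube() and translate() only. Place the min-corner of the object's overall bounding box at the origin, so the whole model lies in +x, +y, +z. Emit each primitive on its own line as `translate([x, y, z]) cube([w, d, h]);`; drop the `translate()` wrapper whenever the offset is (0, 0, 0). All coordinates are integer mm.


cube([3948, 188, 19]);
translate([0, 89, 19]) cube([3948, 10, 406]);
translate([0, 0, 425]) cube([3948, 188, 19]);


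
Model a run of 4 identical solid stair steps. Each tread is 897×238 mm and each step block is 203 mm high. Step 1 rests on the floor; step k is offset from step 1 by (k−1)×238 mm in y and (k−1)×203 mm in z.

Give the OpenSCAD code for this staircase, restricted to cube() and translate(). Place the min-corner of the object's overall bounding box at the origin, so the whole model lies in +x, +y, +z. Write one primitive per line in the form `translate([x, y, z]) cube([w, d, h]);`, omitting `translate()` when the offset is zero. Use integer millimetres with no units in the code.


cube([897, 238, 203]);
translate([0, 238, 203]) cube([897, 238, 203]);
translate([0, 476, 406]) cube([897, 238, 203]);
translate([0, 714, 609]) cube([897, 238, 203]);


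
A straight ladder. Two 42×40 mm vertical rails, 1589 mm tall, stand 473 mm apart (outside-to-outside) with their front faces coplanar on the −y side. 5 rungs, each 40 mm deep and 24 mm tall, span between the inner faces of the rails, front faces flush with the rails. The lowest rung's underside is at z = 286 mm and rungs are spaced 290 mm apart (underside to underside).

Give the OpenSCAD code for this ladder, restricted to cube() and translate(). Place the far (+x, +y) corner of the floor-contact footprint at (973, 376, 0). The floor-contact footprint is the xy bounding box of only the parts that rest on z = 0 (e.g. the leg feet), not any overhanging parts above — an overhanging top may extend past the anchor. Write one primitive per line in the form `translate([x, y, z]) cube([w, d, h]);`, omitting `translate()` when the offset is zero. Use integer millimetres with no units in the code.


// rung span = 473 - 2*42 = 389
// rung[k] z = 286 + k*290
translate([500, 336, 0]) cube([42, 40, 1589]);
translate([931, 336, 0]) cube([42, 40, 1589]);
translate([542, 336, 286]) cube([389, 40, 24]);
translate([542, 336, 576]) cube([389, 40, 24]);
translate([542, 336, 866]) cube([389, 40, 24]);
translate([542, 336, 1156]) cube([389, 40, 24]);
translate([542, 336, 1446]) cube([389, 40, 24]);


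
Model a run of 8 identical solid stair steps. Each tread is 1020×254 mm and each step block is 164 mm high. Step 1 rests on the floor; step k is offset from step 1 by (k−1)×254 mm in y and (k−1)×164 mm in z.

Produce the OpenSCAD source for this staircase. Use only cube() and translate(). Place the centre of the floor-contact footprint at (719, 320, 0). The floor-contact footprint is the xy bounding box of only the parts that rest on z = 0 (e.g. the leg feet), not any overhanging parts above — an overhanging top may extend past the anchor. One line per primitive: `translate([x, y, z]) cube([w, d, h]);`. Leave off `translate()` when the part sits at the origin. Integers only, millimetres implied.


translate([209, 193, 0]) cube([1020, 254, 164]);
translate([209, 447, 164]) cube([1020, 254, 164]);
translate([209, 701, 328]) cube([1020, 254, 164]);
translate([209, 955, 492]) cube([1020, 254, 164]);
translate([209, 1209, 656]) cube([1020, 254, 164]);
translate([209, 1463, 820]) cube([1020, 254, 164]);
translate([209, 1717, 984]) cube([1020, 254, 164]);
translate([209, 1971, 1148]) cube([1020, 254, 164]);


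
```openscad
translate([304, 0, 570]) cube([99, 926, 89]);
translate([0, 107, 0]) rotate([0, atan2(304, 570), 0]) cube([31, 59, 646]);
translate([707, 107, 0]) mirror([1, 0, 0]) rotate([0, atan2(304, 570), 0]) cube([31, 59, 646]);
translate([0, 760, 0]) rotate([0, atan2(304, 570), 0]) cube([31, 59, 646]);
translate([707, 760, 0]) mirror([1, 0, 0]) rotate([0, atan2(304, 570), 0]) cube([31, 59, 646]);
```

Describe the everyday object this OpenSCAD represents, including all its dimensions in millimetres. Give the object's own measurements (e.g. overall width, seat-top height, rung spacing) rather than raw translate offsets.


A sawhorse. A 99×926×89 mm beam (x, y, z) sits on two A-frame leg pairs. Each pair is two raked legs of 31×59 mm section (59 mm along y) splaying symmetrically in x. Each leg rises 570 mm vertically over 304 mm of horizontal reach and is 646 mm long along its own axis. Every leg's outer bottom edge rests on the floor and its outer top edge meets a bottom edge of the beam — the left legs (tilting toward +x) meet the beam's −x bottom edge, the right legs (their mirror images, tilting toward −x) meet its +x bottom edge — so the leg tops tuck under the beam, the beam's underside is 570 mm above the floor, and the feet are 707 mm apart outside-to-outside with the beam centred between them. The two leg pairs are set in 107 mm from either end of the beam.


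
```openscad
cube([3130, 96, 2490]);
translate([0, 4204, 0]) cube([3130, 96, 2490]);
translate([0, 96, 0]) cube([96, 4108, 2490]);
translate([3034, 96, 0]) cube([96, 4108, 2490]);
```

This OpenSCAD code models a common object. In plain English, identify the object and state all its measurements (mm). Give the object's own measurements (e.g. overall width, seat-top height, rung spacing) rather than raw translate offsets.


The wall frame of a small rectangular building: four walls, each 2490 mm tall and 96 mm thick, enclosing a footprint 3130 mm (x) by 4300 mm (y) outside-to-outside, with no floor or roof. The front and back walls (the −y and +y sides) span the full width; the two side walls fit between them.


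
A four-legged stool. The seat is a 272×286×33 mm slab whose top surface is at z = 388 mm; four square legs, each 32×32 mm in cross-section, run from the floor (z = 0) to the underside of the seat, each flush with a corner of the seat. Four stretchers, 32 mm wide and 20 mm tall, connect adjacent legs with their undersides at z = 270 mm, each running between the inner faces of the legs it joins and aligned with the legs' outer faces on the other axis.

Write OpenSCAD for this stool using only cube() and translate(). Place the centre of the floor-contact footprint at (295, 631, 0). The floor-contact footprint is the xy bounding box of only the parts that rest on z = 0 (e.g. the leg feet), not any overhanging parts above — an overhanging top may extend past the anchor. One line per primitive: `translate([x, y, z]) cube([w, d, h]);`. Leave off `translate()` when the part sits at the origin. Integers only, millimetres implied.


translate([159, 488, 355]) cube([272, 286, 33]);
translate([159, 488, 0]) cube([32, 32, 355]);
translate([399, 488, 0]) cube([32, 32, 355]);
translate([159, 742, 0]) cube([32, 32, 355]);
translate([399, 742, 0]) cube([32, 32, 355]);
translate([191, 488, 270]) cube([208, 32, 20]);
translate([191, 742, 270]) cube([208, 32, 20]);
translate([159, 520, 270]) cube([32, 222, 20]);
translate([399, 520, 270]) cube([32, 222, 20]);


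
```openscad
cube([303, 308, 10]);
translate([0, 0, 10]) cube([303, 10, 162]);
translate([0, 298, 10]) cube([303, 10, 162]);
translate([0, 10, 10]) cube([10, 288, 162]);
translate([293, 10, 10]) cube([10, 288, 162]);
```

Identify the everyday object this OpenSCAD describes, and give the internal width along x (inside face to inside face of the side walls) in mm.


An open box. The internal width is 283 mm.

A 303×308 base slab with four walls standing on it — an open box. The base is 303 mm wide and the walls are 10 mm thick, so the internal width is 303 − 2 × 10 = 283 mm.


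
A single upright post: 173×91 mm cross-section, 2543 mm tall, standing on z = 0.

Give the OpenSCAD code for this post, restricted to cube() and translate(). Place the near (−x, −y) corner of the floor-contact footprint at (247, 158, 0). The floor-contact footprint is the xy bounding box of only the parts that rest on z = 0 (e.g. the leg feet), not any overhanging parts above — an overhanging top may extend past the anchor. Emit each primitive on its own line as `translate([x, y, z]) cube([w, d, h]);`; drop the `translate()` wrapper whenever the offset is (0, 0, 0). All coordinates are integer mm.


translate([247, 158, 0]) cube([173, 91, 2543]);


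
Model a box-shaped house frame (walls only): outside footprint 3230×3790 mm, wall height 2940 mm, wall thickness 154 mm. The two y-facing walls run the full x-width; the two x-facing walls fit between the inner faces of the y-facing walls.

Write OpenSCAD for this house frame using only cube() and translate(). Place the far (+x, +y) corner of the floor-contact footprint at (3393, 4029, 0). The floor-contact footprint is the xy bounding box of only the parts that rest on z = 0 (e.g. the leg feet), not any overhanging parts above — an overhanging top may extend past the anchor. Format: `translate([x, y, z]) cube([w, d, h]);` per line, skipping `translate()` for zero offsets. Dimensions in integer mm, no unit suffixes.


translate([163, 239, 0]) cube([3230, 154, 2940]);
translate([163, 3875, 0]) cube([3230, 154, 2940]);
translate([163, 393, 0]) cube([154, 3482, 2940]);
translate([3239, 393, 0]) cube([154, 3482, 2940]);


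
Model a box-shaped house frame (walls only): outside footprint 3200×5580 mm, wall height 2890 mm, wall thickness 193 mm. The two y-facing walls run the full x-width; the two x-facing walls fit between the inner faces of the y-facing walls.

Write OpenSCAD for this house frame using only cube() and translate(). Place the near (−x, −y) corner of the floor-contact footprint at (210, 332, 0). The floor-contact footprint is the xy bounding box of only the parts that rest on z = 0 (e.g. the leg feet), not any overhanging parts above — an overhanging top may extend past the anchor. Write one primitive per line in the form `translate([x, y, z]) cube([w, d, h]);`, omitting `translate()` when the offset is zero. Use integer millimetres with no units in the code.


translate([210, 332, 0]) cube([3200, 193, 2890]);
translate([210, 5719, 0]) cube([3200, 193, 2890]);
translate([210, 525, 0]) cube([193, 5194, 2890]);
translate([3217, 525, 0]) cube([193, 5194, 2890]);


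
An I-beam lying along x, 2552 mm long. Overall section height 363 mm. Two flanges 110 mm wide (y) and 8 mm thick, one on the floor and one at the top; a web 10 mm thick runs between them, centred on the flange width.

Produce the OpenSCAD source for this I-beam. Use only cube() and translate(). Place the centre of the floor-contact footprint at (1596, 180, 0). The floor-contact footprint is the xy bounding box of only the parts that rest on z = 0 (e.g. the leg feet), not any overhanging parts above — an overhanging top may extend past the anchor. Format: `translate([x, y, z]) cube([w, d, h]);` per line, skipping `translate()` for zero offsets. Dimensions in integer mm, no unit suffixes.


translate([320, 125, 0]) cube([2552, 110, 8]);
translate([320, 175, 8]) cube([2552, 10, 347]);
translate([320, 125, 355]) cube([2552, 110, 8]);


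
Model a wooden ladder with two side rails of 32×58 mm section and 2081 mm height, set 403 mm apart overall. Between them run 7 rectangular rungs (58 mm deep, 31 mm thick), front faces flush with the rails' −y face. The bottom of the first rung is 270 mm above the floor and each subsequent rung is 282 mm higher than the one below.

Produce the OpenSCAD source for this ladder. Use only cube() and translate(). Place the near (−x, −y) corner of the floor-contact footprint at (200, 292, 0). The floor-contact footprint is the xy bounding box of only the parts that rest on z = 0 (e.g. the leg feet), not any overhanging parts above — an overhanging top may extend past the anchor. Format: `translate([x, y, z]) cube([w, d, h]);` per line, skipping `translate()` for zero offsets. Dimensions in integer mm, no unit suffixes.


translate([200, 292, 0]) cube([32, 58, 2081]);
translate([571, 292, 0]) cube([32, 58, 2081]);
translate([232, 292, 270]) cube([339, 58, 31]);
translate([232, 292, 552]) cube([339, 58, 31]);
translate([232, 292, 834]) cube([339, 58, 31]);
translate([232, 292, 1116]) cube([339, 58, 31]);
translate([232, 292, 1398]) cube([339, 58, 31]);
translate([232, 292, 1680]) cube([339, 58, 31]);
translate([232, 292, 1962]) cube([339, 58, 31]);


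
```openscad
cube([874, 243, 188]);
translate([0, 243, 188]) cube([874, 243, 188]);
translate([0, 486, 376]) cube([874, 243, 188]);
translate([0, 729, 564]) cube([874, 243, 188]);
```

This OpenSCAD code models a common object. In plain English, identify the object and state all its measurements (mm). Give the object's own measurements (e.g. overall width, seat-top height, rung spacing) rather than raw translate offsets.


A straight staircase of 4 solid steps. Each step is 874 mm wide (x), 243 mm deep (y, the going) and 188 mm tall (the rise). The first step rests on the floor; each subsequent step sits one going further in +y and one rise higher in +z, directly behind and above the previous step with no overlap.


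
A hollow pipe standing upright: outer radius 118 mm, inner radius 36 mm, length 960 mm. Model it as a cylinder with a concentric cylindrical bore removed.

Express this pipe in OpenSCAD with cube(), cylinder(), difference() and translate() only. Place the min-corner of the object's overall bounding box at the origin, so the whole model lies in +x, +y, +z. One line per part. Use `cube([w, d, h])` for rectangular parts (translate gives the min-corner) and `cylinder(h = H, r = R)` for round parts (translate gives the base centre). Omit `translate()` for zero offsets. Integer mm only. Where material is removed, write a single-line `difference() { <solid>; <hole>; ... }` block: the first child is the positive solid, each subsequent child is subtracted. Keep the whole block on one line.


difference() { translate([118, 118, 0]) cylinder(h = 960, r = 118); translate([118, 118, 0]) cylinder(h = 960, r = 36); }


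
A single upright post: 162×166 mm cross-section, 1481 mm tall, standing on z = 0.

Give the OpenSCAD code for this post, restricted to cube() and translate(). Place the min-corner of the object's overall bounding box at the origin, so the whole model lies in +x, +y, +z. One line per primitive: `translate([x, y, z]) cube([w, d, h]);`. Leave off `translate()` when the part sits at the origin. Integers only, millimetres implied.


cube([162, 166, 1481]);


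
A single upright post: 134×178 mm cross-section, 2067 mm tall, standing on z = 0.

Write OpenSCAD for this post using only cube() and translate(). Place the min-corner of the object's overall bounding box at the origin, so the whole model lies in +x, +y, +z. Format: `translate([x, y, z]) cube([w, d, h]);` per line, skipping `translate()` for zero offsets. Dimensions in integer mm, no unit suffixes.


cube([134, 178, 2067]);


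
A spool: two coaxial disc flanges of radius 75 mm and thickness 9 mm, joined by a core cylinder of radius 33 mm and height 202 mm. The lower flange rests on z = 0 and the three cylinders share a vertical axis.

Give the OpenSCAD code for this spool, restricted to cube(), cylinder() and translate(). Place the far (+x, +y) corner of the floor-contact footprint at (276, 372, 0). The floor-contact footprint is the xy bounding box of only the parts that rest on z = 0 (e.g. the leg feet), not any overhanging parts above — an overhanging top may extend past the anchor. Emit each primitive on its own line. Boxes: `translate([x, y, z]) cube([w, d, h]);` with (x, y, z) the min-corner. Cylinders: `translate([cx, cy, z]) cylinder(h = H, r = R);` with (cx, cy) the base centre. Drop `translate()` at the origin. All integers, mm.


translate([201, 297, 0]) cylinder(h = 9, r = 75);
translate([201, 297, 9]) cylinder(h = 202, r = 33);
translate([201, 297, 211]) cylinder(h = 9, r = 75);


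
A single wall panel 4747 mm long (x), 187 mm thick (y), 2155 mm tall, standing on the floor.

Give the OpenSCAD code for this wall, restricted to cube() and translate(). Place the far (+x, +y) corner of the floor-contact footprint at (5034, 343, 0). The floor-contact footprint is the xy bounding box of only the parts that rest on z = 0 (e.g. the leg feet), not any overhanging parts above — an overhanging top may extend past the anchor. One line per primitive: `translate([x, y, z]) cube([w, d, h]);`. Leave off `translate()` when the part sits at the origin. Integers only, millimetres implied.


translate([287, 156, 0]) cube([4747, 187, 2155]);


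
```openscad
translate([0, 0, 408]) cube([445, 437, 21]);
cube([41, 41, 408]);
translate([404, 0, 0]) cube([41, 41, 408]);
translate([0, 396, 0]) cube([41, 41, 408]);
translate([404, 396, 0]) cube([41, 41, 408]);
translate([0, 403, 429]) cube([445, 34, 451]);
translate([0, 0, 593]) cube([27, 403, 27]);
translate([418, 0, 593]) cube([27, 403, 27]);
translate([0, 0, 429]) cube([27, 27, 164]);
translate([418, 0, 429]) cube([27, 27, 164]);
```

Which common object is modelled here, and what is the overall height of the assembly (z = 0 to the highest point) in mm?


A chair. The overall height is 880 mm.

A slab on four corner posts with a tall panel at the back — a chair. The seat slab sits at z = 408 with thickness 21, and the 451 mm backrest starts at the seat top, so the overall height is 408 + 21 + 451 = 880 mm.


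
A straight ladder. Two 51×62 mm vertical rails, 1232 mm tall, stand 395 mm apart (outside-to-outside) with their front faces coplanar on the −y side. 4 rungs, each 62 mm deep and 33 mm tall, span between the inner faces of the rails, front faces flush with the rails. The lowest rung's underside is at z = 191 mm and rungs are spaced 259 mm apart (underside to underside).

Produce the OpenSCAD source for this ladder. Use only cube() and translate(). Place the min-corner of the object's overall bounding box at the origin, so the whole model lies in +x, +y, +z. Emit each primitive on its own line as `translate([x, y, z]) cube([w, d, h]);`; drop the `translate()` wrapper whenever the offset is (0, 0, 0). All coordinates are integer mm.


cube([51, 62, 1232]);
translate([344, 0, 0]) cube([51, 62, 1232]);
translate([51, 0, 191]) cube([293, 62, 33]);
translate([51, 0, 450]) cube([293, 62, 33]);
translate([51, 0, 709]) cube([293, 62, 33]);
translate([51, 0, 968]) cube([293, 62, 33]);


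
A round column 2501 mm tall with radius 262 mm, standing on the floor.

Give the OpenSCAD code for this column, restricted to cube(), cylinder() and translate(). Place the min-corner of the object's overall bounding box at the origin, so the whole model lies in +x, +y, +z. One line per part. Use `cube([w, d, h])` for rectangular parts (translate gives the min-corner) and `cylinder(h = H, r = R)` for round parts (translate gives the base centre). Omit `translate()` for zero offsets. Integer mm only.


translate([262, 262, 0]) cylinder(h = 2501, r = 262);


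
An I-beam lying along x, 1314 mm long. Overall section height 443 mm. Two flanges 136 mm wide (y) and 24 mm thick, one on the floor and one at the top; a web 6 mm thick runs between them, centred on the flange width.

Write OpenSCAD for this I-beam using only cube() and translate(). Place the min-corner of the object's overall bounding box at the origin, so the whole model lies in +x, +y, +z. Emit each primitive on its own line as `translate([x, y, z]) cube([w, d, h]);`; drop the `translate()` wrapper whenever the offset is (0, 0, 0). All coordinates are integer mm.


cube([1314, 136, 24]);
translate([0, 65, 24]) cube([1314, 6, 395]);
translate([0, 0, 419]) cube([1314, 136, 24]);


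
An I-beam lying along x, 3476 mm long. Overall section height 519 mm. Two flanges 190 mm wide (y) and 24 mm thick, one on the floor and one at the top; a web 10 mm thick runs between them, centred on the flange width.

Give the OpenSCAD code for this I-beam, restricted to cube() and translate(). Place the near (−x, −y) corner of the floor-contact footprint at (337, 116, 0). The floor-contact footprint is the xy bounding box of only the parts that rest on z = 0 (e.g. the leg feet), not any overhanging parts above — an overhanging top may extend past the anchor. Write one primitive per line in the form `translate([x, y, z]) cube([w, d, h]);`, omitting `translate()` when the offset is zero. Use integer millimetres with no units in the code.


translate([337, 116, 0]) cube([3476, 190, 24]);
translate([337, 206, 24]) cube([3476, 10, 471]);
translate([337, 116, 495]) cube([3476, 190, 24]);


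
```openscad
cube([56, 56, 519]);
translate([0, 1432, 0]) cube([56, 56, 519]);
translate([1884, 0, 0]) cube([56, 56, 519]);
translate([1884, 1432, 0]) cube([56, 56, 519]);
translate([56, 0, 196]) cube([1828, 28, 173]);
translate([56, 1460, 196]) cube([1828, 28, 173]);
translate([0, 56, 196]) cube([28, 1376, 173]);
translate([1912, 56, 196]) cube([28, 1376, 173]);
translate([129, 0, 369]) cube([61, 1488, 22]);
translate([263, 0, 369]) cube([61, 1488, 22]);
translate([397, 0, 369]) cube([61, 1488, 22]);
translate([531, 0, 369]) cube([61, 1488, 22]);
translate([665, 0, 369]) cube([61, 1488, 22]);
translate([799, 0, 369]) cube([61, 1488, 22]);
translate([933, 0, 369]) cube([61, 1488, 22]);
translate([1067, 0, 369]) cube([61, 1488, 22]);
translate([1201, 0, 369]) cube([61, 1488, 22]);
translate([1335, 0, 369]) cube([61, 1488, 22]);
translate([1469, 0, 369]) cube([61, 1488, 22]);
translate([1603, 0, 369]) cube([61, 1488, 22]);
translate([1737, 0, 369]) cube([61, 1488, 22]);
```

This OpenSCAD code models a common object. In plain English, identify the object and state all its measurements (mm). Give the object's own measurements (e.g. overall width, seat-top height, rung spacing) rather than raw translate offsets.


A bed frame 1940 mm long (x) by 1488 mm wide (y). Four 56×56 mm corner posts, 519 mm tall, at the corners of the footprint. Four rails of 28 mm thickness and 173 mm height run between adjacent posts with their undersides at z = 196 mm, their outer faces flush with the outside of the frame (the two x-running rails run between the posts' inner faces; the two y-running rails run between the posts' inner faces). 13 slats, each 61 mm wide (x) and 22 mm thick, lie across the top of the two x-running rails, running the full 1488 mm width of the frame in y; along x they sit between the end posts with a 73 mm gap after the −x posts and between neighbouring slats, leaving 86 mm before the +x posts.


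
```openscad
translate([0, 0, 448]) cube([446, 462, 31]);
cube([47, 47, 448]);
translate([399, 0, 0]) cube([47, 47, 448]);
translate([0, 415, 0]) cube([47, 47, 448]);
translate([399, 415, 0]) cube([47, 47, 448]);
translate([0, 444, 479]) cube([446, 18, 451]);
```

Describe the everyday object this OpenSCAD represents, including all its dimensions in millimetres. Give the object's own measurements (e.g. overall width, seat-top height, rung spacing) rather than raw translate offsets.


A chair. The seat is a 446×462×31 mm slab with its top at z = 479 mm, on four 47×47 mm corner legs (flush with the seat edges, standing on z = 0). A flat backrest 18 mm thick, 451 mm tall, spans the full seat width and rises from the seat top along its +y edge, rear face flush with the rear of the seat.


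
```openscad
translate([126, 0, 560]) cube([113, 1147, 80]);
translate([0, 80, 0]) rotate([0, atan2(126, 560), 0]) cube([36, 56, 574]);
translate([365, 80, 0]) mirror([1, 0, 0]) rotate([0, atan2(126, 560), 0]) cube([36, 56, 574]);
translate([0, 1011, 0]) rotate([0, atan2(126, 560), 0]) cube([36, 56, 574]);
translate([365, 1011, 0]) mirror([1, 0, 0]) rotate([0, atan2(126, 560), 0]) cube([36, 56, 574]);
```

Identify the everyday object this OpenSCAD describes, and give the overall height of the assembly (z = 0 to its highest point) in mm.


A sawhorse. The overall height is 640 mm.

A beam across two mirrored pairs of raked legs — a sawhorse. The beam's underside is at z = 560 (matching the legs' vertical rise in atan2(126, 560)) and the beam is 80 mm tall, so its top is at 560 + 80 = 640 mm. The raked legs top out at the beam's underside, so that is the highest point.


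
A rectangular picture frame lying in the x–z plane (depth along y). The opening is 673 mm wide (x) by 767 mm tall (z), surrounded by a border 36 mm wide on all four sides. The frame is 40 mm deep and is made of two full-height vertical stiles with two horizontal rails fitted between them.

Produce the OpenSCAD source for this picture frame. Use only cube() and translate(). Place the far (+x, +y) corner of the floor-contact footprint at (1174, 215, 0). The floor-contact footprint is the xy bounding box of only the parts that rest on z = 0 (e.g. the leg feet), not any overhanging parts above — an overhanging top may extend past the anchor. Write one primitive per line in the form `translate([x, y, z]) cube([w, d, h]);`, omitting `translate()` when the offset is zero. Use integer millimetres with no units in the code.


translate([429, 175, 0]) cube([36, 40, 839]);
translate([1138, 175, 0]) cube([36, 40, 839]);
translate([465, 175, 0]) cube([673, 40, 36]);
translate([465, 175, 803]) cube([673, 40, 36]);


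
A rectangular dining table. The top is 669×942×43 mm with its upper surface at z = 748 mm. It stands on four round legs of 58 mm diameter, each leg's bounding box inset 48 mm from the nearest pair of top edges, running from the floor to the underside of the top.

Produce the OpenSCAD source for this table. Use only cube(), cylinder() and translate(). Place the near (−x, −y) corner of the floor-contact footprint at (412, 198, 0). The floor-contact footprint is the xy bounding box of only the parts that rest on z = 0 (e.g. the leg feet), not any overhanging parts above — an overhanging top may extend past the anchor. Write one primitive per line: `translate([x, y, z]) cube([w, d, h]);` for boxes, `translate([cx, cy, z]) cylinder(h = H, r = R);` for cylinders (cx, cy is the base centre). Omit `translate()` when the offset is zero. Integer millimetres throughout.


translate([364, 150, 705]) cube([669, 942, 43]);
translate([441, 227, 0]) cylinder(h = 705, r = 29);
translate([956, 227, 0]) cylinder(h = 705, r = 29);
translate([441, 1015, 0]) cylinder(h = 705, r = 29);
translate([956, 1015, 0]) cylinder(h = 705, r = 29);


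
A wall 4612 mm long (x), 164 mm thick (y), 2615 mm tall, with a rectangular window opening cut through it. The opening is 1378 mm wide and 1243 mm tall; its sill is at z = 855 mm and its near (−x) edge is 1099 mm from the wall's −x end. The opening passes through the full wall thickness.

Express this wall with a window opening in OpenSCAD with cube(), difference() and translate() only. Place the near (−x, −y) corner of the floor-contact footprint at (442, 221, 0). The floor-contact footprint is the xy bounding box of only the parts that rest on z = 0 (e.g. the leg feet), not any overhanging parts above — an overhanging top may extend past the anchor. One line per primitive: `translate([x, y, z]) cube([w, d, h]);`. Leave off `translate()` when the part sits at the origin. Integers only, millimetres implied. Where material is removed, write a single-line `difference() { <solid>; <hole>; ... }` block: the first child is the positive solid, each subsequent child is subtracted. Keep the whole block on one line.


difference() { translate([442, 221, 0]) cube([4612, 164, 2615]); translate([1541, 221, 855]) cube([1378, 164, 1243]); }


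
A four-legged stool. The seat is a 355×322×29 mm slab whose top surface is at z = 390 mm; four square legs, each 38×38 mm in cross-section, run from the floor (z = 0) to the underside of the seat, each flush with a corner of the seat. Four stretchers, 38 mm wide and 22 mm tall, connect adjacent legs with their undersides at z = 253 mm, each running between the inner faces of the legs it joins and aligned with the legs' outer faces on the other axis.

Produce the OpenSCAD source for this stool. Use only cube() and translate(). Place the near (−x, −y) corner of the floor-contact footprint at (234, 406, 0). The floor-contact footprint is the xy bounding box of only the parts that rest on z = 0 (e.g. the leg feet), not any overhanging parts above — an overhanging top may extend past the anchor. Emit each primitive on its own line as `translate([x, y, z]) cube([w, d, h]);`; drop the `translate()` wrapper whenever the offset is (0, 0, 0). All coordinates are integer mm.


// leg_h = 390 - 29 = 361
// stretcher span = 355 - 2*38 = 279
translate([234, 406, 361]) cube([355, 322, 29]);
translate([234, 406, 0]) cube([38, 38, 361]);
translate([551, 406, 0]) cube([38, 38, 361]);
translate([234, 690, 0]) cube([38, 38, 361]);
translate([551, 690, 0]) cube([38, 38, 361]);
translate([272, 406, 253]) cube([279, 38, 22]);
translate([272, 690, 253]) cube([279, 38, 22]);
translate([234, 444, 253]) cube([38, 246, 22]);
translate([551, 444, 253]) cube([38, 246, 22]);


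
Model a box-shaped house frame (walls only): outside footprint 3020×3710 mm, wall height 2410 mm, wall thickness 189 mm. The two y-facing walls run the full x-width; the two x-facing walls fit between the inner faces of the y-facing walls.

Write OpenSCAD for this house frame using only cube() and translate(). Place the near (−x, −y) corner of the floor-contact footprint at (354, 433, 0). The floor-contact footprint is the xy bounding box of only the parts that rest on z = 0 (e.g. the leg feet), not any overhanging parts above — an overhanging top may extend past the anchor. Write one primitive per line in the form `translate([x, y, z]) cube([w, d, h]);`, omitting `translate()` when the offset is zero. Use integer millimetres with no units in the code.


translate([354, 433, 0]) cube([3020, 189, 2410]);
translate([354, 3954, 0]) cube([3020, 189, 2410]);
translate([354, 622, 0]) cube([189, 3332, 2410]);
translate([3185, 622, 0]) cube([189, 3332, 2410]);
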